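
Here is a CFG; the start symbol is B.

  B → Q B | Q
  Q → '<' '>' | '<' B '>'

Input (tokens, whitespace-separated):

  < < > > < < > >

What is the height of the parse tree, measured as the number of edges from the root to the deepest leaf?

5

[B [Q < [B [Q < >]] >] [B [Q < [B [Q < >]] >]]]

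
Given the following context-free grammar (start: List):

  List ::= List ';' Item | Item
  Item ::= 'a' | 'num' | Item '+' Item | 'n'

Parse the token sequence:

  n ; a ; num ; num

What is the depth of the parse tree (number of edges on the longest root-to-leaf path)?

5

[List [List [List [List [Item n]] ; [Item a]] ; [Item num]] ; [Item num]]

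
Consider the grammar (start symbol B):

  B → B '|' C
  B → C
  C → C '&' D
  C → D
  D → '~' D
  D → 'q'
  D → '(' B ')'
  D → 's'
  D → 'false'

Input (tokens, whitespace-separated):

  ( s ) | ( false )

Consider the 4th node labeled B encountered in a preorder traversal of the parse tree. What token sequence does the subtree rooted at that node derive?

false

[B [B [C [D ( [B [C [D s]]] )]]] | [C [D ( [B [C [D false]]] )]]]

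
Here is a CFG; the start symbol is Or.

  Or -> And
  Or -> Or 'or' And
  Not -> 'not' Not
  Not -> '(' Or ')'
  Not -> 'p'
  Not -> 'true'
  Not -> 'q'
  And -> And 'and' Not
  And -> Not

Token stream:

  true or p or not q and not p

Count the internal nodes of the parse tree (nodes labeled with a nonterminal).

13

[Or [Or [Or [And [Not true]]] or [And [Not p]]] or [And [And [Not not [Not q]]] and [Not not [Not p]]]]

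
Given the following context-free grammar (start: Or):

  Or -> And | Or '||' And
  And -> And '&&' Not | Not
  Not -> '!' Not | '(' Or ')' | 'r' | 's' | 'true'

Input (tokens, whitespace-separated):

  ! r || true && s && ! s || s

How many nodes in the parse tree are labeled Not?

[Or [Or [Or [And [Not ! [Not r]]]] || [And [And [And [Not true]] && [Not s]] && [Not ! [Not s]]]] || [And [Not s]]]

7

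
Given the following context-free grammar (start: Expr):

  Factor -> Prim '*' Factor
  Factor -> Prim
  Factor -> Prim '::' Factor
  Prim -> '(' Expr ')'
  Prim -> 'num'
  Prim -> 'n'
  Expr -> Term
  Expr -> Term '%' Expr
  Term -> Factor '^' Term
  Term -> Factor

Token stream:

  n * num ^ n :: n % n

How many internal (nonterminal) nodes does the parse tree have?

15

[Expr [Term [Factor [Prim n] * [Factor [Prim num]]] ^ [Term [Factor [Prim n] :: [Factor [Prim n]]]]] % [Expr [Term [Factor [Prim n]]]]]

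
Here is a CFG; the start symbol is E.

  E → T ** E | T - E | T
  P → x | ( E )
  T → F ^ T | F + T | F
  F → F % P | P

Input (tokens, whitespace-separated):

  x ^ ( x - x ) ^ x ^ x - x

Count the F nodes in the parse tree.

7

[E [T [F [P x]] ^ [T [F [P ( [E [T [F [P x]]] - [E [T [F [P x]]]]] )]] ^ [T [F [P x]] ^ [T [F [P x]]]]]] - [E [T [F [P x]]]]]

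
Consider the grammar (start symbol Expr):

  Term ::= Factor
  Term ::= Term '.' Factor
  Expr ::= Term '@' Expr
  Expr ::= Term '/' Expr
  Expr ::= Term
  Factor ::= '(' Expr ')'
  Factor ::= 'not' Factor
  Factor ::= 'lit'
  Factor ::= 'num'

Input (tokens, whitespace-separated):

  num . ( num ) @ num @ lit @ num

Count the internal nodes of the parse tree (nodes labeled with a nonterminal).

17

[Expr [Term [Term [Factor num]] . [Factor ( [Expr [Term [Factor num]]] )]] @ [Expr [Term [Factor num]] @ [Expr [Term [Factor lit]] @ [Expr [Term [Factor num]]]]]]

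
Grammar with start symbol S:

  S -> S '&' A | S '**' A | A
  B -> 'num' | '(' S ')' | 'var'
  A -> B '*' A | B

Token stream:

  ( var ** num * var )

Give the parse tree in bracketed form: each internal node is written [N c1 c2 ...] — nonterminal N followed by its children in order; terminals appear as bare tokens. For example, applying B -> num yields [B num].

S
A
B
( S )
( S ** A )
( A ** A )
( B ** A )
( var ** A )
( var ** B * A )
( var ** num * A )
( var ** num * B )
( var ** num * var )

[S [A [B ( [S [S [A [B var]]] ** [A [B num] * [A [B var]]]] )]]]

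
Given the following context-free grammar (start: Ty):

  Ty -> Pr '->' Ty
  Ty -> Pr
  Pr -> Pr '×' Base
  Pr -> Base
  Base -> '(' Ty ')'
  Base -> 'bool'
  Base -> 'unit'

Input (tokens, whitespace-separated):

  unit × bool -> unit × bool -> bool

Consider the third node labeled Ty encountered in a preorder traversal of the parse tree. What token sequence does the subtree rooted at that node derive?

bool

[Ty [Pr [Pr [Base unit]] × [Base bool]] -> [Ty [Pr [Pr [Base unit]] × [Base bool]] -> [Ty [Pr [Base bool]]]]]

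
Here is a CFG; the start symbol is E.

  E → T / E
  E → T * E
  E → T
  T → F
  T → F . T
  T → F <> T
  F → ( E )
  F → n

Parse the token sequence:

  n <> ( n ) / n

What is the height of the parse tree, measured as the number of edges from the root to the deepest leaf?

7

[E [T [F n] <> [T [F ( [E [T [F n]]] )]]] / [E [T [F n]]]]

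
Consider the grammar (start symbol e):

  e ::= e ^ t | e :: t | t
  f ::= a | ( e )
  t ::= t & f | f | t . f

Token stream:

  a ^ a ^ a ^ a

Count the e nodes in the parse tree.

4

[e [e [e [e [t [f a]]] ^ [t [f a]]] ^ [t [f a]]] ^ [t [f a]]]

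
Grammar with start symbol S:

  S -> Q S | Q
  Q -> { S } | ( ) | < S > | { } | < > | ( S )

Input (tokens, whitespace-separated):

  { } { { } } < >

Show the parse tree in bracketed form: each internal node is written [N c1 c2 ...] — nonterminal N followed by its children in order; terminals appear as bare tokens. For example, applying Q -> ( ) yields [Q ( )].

S
Q S
{ } S
{ } Q S
{ } { S } S
{ } { Q } S
{ } { { } } S
{ } { { } } Q
{ } { { } } < >

[S [Q { }] [S [Q { [S [Q { }]] }] [S [Q < >]]]]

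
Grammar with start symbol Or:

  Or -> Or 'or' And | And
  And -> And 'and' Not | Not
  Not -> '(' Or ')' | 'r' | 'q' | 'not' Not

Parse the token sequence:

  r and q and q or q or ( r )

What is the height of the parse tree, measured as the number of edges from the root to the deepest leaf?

7

[Or [Or [Or [And [And [And [Not r]] and [Not q]] and [Not q]]] or [And [Not q]]] or [And [Not ( [Or [And [Not r]]] )]]]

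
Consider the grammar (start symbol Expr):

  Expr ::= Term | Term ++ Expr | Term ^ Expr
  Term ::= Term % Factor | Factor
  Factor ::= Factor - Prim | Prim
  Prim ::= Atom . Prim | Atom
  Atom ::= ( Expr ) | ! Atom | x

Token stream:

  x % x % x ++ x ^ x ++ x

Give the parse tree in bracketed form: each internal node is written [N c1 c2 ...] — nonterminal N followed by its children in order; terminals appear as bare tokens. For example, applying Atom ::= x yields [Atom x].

[Expr [Term [Term [Term [Factor [Prim [Atom x]]]] % [Factor [Prim [Atom x]]]] % [Factor [Prim [Atom x]]]] ++ [Expr [Term [Factor [Prim [Atom x]]]] ^ [Expr [Term [Factor [Prim [Atom x]]]] ++ [Expr [Term [Factor [Prim [Atom x]]]]]]]]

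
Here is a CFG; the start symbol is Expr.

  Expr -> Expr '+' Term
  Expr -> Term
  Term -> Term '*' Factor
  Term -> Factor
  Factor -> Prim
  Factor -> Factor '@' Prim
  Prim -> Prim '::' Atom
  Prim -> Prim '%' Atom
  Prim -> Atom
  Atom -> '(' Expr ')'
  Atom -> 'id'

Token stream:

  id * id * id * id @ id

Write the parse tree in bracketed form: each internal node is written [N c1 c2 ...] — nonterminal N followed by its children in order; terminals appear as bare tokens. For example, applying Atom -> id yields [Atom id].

[Expr [Term [Term [Term [Term [Factor [Prim [Atom id]]]] * [Factor [Prim [Atom id]]]] * [Factor [Prim [Atom id]]]] * [Factor [Factor [Prim [Atom id]]] @ [Prim [Atom id]]]]]

Expr
Term
Term * Factor
Term * Factor * Factor
Term * Factor * Factor * Factor
Factor * Factor * Factor * Factor
Prim * Factor * Factor * Factor
Atom * Factor * Factor * Factor
id * Factor * Factor * Factor
id * Prim * Factor * Factor
id * Atom * Factor * Factor
id * id * Factor * Factor
id * id * Prim * Factor
id * id * Atom * Factor
id * id * id * Factor
id * id * id * Factor @ Prim
id * id * id * Prim @ Prim
id * id * id * Atom @ Prim
id * id * id * id @ Prim
id * id * id * id @ Atom
id * id * id * id @ id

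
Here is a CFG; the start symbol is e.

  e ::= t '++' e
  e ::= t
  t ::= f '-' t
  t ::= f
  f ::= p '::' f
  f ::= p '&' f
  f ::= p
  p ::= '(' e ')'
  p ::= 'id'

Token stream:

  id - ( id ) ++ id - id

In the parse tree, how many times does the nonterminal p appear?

[e [t [f [p id]] - [t [f [p ( [e [t [f [p id]]]] )]]]] ++ [e [t [f [p id]] - [t [f [p id]]]]]]

5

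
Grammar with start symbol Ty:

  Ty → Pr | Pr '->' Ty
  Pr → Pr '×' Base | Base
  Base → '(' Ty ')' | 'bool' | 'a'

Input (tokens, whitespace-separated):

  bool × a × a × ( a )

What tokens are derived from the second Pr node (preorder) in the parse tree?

bool × a × a

[Ty [Pr [Pr [Pr [Pr [Base bool]] × [Base a]] × [Base a]] × [Base ( [Ty [Pr [Base a]]] )]]]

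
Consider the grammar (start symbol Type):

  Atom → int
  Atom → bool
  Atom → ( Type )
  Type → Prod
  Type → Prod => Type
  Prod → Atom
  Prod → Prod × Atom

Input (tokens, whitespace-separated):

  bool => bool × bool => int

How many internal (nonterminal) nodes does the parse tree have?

11

[Type [Prod [Atom bool]] => [Type [Prod [Prod [Atom bool]] × [Atom bool]] => [Type [Prod [Atom int]]]]]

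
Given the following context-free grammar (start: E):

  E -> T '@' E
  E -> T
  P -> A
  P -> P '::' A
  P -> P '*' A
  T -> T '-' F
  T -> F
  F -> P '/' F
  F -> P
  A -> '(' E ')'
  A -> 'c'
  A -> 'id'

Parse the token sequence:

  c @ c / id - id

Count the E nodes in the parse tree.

[E [T [F [P [A c]]]] @ [E [T [T [F [P [A c]] / [F [P [A id]]]]] - [F [P [A id]]]]]]

2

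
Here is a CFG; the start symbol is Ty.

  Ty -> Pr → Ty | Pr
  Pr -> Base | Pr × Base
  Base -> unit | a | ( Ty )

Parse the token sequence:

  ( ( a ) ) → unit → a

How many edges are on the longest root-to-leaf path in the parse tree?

9

[Ty [Pr [Base ( [Ty [Pr [Base ( [Ty [Pr [Base a]]] )]]] )]] → [Ty [Pr [Base unit]] → [Ty [Pr [Base a]]]]]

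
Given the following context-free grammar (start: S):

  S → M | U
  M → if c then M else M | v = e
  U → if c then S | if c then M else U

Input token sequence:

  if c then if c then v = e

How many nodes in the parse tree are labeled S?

3

[S [U if c then [S [U if c then [S [M v = e]]]]]]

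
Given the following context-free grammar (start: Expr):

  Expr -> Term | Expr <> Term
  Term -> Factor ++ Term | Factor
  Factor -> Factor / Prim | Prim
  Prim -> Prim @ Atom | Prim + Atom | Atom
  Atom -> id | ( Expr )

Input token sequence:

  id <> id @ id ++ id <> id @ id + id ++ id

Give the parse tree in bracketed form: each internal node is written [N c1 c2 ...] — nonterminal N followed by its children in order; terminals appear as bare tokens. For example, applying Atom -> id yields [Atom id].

[Expr [Expr [Expr [Term [Factor [Prim [Atom id]]]]] <> [Term [Factor [Prim [Prim [Atom id]] @ [Atom id]]] ++ [Term [Factor [Prim [Atom id]]]]]] <> [Term [Factor [Prim [Prim [Prim [Atom id]] @ [Atom id]] + [Atom id]]] ++ [Term [Factor [Prim [Atom id]]]]]]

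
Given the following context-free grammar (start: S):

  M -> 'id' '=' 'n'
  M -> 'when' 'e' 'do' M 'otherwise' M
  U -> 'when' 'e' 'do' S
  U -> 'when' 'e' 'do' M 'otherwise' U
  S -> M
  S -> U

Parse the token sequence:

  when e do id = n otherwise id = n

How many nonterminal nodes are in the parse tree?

[S [M when e do [M id = n] otherwise [M id = n]]]

4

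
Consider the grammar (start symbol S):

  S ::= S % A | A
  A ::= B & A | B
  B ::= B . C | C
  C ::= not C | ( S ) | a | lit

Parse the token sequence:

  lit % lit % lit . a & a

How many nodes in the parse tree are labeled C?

5

[S [S [S [A [B [C lit]]]] % [A [B [C lit]]]] % [A [B [B [C lit]] . [C a]] & [A [B [C a]]]]]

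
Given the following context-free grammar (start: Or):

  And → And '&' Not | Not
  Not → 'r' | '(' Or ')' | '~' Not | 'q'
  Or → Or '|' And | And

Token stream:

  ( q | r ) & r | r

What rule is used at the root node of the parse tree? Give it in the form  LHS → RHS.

Or → Or '|' And

[Or [Or [And [And [Not ( [Or [Or [And [Not q]]] | [And [Not r]]] )]] & [Not r]]] | [And [Not r]]]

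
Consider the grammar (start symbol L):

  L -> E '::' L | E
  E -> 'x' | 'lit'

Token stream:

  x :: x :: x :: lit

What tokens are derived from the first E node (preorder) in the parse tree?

x

[L [E x] :: [L [E x] :: [L [E x] :: [L [E lit]]]]]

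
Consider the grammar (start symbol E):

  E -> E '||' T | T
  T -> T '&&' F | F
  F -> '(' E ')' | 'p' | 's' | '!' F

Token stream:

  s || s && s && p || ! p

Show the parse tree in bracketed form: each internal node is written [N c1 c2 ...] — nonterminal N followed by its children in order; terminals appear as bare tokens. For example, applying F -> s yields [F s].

[E [E [E [T [F s]]] || [T [T [T [F s]] && [F s]] && [F p]]] || [T [F ! [F p]]]]

E
E || T
E || T || T
T || T || T
F || T || T
s || T || T
s || T && F || T
s || T && F && F || T
s || F && F && F || T
s || s && F && F || T
s || s && s && F || T
s || s && s && p || T
s || s && s && p || F
s || s && s && p || ! F
s || s && s && p || ! p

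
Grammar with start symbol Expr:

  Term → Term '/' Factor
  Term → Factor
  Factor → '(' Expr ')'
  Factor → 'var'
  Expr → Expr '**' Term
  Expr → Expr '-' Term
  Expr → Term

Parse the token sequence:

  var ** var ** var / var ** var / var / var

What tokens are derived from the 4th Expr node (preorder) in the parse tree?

[Expr [Expr [Expr [Expr [Term [Factor var]]] ** [Term [Factor var]]] ** [Term [Term [Factor var]] / [Factor var]]] ** [Term [Term [Term [Factor var]] / [Factor var]] / [Factor var]]]

var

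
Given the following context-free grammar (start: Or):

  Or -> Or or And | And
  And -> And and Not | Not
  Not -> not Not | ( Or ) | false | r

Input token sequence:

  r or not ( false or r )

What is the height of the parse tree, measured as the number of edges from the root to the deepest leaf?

8

[Or [Or [And [Not r]]] or [And [Not not [Not ( [Or [Or [And [Not false]]] or [And [Not r]]] )]]]]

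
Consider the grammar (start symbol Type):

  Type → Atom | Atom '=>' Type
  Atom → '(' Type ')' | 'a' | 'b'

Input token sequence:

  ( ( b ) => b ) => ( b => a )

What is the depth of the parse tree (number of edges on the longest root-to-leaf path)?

6

[Type [Atom ( [Type [Atom ( [Type [Atom b]] )] => [Type [Atom b]]] )] => [Type [Atom ( [Type [Atom b] => [Type [Atom a]]] )]]]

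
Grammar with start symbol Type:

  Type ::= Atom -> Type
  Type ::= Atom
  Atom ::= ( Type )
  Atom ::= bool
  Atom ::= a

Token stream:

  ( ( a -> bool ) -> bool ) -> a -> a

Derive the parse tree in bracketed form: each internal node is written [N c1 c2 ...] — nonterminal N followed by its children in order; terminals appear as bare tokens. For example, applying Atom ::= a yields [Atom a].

Type
Atom -> Type
( Type ) -> Type
( Atom -> Type ) -> Type
( ( Type ) -> Type ) -> Type
( ( Atom -> Type ) -> Type ) -> Type
( ( a -> Type ) -> Type ) -> Type
( ( a -> Atom ) -> Type ) -> Type
( ( a -> bool ) -> Type ) -> Type
( ( a -> bool ) -> Atom ) -> Type
( ( a -> bool ) -> bool ) -> Type
( ( a -> bool ) -> bool ) -> Atom -> Type
( ( a -> bool ) -> bool ) -> a -> Type
( ( a -> bool ) -> bool ) -> a -> Atom
( ( a -> bool ) -> bool ) -> a -> a

[Type [Atom ( [Type [Atom ( [Type [Atom a] -> [Type [Atom bool]]] )] -> [Type [Atom bool]]] )] -> [Type [Atom a] -> [Type [Atom a]]]]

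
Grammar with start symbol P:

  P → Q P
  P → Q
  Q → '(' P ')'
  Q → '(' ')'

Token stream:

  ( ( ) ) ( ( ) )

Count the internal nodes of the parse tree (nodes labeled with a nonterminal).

[P [Q ( [P [Q ( )]] )] [P [Q ( [P [Q ( )]] )]]]

8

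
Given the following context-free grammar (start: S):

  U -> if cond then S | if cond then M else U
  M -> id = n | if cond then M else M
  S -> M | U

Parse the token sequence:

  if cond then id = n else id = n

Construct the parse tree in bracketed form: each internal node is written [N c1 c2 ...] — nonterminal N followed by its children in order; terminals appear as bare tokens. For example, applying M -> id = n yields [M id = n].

S
M
if cond then M else M
if cond then id = n else M
if cond then id = n else id = n

[S [M if cond then [M id = n] else [M id = n]]]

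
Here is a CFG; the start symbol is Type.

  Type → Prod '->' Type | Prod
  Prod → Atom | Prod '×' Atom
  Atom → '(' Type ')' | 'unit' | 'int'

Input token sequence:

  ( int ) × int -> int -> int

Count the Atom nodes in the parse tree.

5

[Type [Prod [Prod [Atom ( [Type [Prod [Atom int]]] )]] × [Atom int]] -> [Type [Prod [Atom int]] -> [Type [Prod [Atom int]]]]]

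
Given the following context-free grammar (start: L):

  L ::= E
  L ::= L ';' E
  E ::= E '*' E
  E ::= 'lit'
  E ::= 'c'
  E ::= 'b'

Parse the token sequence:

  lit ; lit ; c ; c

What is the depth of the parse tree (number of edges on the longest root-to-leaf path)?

5

[L [L [L [L [E lit]] ; [E lit]] ; [E c]] ; [E c]]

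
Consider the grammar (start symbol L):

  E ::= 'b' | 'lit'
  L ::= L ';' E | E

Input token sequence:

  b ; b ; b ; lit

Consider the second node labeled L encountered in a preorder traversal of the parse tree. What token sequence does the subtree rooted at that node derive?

b ; b ; b

[L [L [L [L [E b]] ; [E b]] ; [E b]] ; [E lit]]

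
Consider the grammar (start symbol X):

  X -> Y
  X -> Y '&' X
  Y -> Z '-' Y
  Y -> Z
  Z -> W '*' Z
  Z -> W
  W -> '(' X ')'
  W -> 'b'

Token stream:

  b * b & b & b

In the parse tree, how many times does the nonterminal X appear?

[X [Y [Z [W b] * [Z [W b]]]] & [X [Y [Z [W b]]] & [X [Y [Z [W b]]]]]]

3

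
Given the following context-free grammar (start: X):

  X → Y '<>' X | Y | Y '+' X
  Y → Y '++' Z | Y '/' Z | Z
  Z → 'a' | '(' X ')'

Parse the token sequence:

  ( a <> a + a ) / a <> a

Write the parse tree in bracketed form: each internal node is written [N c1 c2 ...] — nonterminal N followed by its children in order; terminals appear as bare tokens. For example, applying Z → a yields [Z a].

X
Y <> X
Y / Z <> X
Z / Z <> X
( X ) / Z <> X
( Y <> X ) / Z <> X
( Z <> X ) / Z <> X
( a <> X ) / Z <> X
( a <> Y + X ) / Z <> X
( a <> Z + X ) / Z <> X
( a <> a + X ) / Z <> X
( a <> a + Y ) / Z <> X
( a <> a + Z ) / Z <> X
( a <> a + a ) / Z <> X
( a <> a + a ) / a <> X
( a <> a + a ) / a <> Y
( a <> a + a ) / a <> Z
( a <> a + a ) / a <> a

[X [Y [Y [Z ( [X [Y [Z a]] <> [X [Y [Z a]] + [X [Y [Z a]]]]] )]] / [Z a]] <> [X [Y [Z a]]]]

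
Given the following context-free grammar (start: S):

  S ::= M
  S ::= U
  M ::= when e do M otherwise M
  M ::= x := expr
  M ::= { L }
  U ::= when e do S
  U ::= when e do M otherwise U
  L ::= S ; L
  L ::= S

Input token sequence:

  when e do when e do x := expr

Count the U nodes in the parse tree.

[S [U when e do [S [U when e do [S [M x := expr]]]]]]

2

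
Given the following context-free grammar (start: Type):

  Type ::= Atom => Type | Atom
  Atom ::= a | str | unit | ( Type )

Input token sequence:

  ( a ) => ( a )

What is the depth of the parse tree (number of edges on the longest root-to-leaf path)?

5

[Type [Atom ( [Type [Atom a]] )] => [Type [Atom ( [Type [Atom a]] )]]]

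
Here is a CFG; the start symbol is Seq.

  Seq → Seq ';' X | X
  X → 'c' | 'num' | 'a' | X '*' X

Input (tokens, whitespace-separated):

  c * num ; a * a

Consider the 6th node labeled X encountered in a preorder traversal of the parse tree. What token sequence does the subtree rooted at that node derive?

[Seq [Seq [X [X c] * [X num]]] ; [X [X a] * [X a]]]

a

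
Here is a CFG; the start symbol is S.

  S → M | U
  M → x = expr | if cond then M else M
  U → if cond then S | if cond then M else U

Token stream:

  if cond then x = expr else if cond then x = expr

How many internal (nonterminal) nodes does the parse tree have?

[S [U if cond then [M x = expr] else [U if cond then [S [M x = expr]]]]]

6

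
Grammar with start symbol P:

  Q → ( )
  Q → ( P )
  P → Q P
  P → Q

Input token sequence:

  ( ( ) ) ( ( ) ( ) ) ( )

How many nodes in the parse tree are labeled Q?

[P [Q ( [P [Q ( )]] )] [P [Q ( [P [Q ( )] [P [Q ( )]]] )] [P [Q ( )]]]]

6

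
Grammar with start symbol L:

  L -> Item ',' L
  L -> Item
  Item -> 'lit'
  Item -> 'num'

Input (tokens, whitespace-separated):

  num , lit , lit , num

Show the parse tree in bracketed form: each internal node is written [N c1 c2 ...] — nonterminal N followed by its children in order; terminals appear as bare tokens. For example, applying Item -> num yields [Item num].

[L [Item num] , [L [Item lit] , [L [Item lit] , [L [Item num]]]]]

L
Item , L
num , L
num , Item , L
num , lit , L
num , lit , Item , L
num , lit , lit , L
num , lit , lit , Item
num , lit , lit , num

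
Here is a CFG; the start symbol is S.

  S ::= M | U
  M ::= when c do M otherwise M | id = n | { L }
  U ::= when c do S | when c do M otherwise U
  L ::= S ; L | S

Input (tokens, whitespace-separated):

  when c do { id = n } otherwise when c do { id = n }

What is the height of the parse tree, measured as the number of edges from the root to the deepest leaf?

[S [U when c do [M { [L [S [M id = n]]] }] otherwise [U when c do [S [M { [L [S [M id = n]]] }]]]]]

8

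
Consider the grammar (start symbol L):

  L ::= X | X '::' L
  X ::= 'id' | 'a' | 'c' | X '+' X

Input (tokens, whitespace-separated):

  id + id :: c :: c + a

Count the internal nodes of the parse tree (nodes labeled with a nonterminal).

[L [X [X id] + [X id]] :: [L [X c] :: [L [X [X c] + [X a]]]]]

10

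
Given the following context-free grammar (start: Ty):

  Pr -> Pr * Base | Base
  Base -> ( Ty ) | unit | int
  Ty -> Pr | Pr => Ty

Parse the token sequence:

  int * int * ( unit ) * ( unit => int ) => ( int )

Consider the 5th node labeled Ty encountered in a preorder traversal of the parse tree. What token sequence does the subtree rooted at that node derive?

( int )

[Ty [Pr [Pr [Pr [Pr [Base int]] * [Base int]] * [Base ( [Ty [Pr [Base unit]]] )]] * [Base ( [Ty [Pr [Base unit]] => [Ty [Pr [Base int]]]] )]] => [Ty [Pr [Base ( [Ty [Pr [Base int]]] )]]]]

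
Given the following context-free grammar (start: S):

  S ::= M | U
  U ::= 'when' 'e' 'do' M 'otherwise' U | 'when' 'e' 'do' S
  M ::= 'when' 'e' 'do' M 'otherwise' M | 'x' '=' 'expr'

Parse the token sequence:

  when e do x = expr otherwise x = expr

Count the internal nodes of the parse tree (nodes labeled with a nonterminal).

[S [M when e do [M x = expr] otherwise [M x = expr]]]

4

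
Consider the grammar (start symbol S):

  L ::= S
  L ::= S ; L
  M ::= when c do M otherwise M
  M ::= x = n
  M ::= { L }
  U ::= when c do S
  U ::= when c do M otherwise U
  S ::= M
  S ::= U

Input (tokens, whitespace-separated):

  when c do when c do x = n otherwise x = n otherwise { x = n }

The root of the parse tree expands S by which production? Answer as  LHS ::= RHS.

[S [M when c do [M when c do [M x = n] otherwise [M x = n]] otherwise [M { [L [S [M x = n]]] }]]]

S ::= M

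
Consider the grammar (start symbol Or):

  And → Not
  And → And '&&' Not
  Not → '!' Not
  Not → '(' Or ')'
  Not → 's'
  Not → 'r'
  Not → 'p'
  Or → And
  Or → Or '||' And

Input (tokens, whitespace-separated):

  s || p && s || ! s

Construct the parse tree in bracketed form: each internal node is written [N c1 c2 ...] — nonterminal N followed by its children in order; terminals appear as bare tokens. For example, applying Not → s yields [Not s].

Or
Or || And
Or || And || And
And || And || And
Not || And || And
s || And || And
s || And && Not || And
s || Not && Not || And
s || p && Not || And
s || p && s || And
s || p && s || Not
s || p && s || ! Not
s || p && s || ! s

[Or [Or [Or [And [Not s]]] || [And [And [Not p]] && [Not s]]] || [And [Not ! [Not s]]]]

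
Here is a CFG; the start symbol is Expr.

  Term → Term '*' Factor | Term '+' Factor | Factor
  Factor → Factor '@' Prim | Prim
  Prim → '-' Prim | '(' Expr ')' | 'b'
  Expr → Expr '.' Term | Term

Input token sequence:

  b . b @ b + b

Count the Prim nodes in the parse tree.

4

[Expr [Expr [Term [Factor [Prim b]]]] . [Term [Term [Factor [Factor [Prim b]] @ [Prim b]]] + [Factor [Prim b]]]]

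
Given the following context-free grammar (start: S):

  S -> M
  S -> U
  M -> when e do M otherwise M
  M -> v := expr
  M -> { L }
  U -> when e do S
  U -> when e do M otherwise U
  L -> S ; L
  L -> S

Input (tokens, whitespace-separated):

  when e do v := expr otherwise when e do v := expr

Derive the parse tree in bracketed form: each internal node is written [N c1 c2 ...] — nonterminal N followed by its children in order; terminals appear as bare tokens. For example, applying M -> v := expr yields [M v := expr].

S
U
when e do M otherwise U
when e do v := expr otherwise U
when e do v := expr otherwise when e do S
when e do v := expr otherwise when e do M
when e do v := expr otherwise when e do v := expr

[S [U when e do [M v := expr] otherwise [U when e do [S [M v := expr]]]]]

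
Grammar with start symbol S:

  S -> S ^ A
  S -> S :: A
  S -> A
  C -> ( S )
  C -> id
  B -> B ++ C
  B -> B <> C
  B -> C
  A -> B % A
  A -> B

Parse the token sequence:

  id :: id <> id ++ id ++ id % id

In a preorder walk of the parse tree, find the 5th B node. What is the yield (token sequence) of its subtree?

id

[S [S [A [B [C id]]]] :: [A [B [B [B [B [C id]] <> [C id]] ++ [C id]] ++ [C id]] % [A [B [C id]]]]]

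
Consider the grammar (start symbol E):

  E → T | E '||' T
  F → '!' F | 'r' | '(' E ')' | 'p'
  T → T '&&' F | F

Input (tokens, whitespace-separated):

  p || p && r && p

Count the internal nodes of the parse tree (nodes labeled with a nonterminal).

10

[E [E [T [F p]]] || [T [T [T [F p]] && [F r]] && [F p]]]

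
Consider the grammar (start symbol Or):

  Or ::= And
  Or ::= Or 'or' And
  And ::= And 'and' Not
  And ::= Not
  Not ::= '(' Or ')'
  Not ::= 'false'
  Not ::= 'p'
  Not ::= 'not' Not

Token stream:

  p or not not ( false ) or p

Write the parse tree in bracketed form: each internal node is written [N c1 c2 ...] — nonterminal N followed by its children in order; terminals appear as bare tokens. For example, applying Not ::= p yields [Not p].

[Or [Or [Or [And [Not p]]] or [And [Not not [Not not [Not ( [Or [And [Not false]]] )]]]]] or [And [Not p]]]

Or
Or or And
Or or And or And
And or And or And
Not or And or And
p or And or And
p or Not or And
p or not Not or And
p or not not Not or And
p or not not ( Or ) or And
p or not not ( And ) or And
p or not not ( Not ) or And
p or not not ( false ) or And
p or not not ( false ) or Not
p or not not ( false ) or p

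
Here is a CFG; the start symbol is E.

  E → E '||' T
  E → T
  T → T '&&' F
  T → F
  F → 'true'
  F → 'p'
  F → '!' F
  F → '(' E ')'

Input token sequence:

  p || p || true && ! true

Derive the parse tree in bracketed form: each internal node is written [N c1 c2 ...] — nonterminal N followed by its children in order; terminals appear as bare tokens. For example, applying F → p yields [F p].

E
E || T
E || T || T
T || T || T
F || T || T
p || T || T
p || F || T
p || p || T
p || p || T && F
p || p || F && F
p || p || true && F
p || p || true && ! F
p || p || true && ! true

[E [E [E [T [F p]]] || [T [F p]]] || [T [T [F true]] && [F ! [F true]]]]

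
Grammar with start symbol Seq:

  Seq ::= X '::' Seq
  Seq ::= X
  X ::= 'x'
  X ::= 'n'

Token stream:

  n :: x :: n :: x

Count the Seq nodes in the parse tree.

4

[Seq [X n] :: [Seq [X x] :: [Seq [X n] :: [Seq [X x]]]]]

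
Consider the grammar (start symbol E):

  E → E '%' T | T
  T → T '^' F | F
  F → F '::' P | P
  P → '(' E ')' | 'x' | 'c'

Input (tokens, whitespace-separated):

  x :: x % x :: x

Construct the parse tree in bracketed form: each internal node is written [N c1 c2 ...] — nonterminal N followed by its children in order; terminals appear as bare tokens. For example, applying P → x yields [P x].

[E [E [T [F [F [P x]] :: [P x]]]] % [T [F [F [P x]] :: [P x]]]]

E
E % T
T % T
F % T
F :: P % T
P :: P % T
x :: P % T
x :: x % T
x :: x % F
x :: x % F :: P
x :: x % P :: P
x :: x % x :: P
x :: x % x :: x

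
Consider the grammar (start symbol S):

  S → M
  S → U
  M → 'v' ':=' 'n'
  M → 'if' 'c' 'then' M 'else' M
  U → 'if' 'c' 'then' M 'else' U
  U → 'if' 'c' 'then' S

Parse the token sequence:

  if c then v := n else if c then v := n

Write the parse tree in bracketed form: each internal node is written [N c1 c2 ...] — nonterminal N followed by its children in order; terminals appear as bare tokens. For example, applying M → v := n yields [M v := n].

S
U
if c then M else U
if c then v := n else U
if c then v := n else if c then S
if c then v := n else if c then M
if c then v := n else if c then v := n

[S [U if c then [M v := n] else [U if c then [S [M v := n]]]]]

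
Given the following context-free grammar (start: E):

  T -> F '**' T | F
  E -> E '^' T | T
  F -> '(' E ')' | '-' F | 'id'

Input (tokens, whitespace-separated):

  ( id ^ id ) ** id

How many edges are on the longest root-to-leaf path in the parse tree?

[E [T [F ( [E [E [T [F id]]] ^ [T [F id]]] )] ** [T [F id]]]]

7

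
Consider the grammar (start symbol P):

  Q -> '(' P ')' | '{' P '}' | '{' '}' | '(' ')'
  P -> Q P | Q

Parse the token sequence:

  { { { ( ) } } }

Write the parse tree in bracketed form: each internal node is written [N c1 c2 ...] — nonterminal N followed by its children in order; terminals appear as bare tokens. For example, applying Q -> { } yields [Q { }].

P
Q
{ P }
{ Q }
{ { P } }
{ { Q } }
{ { { P } } }
{ { { Q } } }
{ { { ( ) } } }

[P [Q { [P [Q { [P [Q { [P [Q ( )]] }]] }]] }]]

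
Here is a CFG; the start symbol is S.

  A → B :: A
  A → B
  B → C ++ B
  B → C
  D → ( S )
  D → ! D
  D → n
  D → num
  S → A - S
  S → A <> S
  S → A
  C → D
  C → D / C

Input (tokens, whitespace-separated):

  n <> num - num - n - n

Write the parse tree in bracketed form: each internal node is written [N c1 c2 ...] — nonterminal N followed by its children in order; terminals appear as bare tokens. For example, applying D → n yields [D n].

[S [A [B [C [D n]]]] <> [S [A [B [C [D num]]]] - [S [A [B [C [D num]]]] - [S [A [B [C [D n]]]] - [S [A [B [C [D n]]]]]]]]]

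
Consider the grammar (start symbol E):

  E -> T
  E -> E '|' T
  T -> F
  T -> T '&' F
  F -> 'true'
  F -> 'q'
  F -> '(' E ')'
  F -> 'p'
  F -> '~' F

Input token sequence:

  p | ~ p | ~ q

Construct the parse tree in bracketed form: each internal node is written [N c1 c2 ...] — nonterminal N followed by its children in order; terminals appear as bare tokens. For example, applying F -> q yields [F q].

E
E | T
E | T | T
T | T | T
F | T | T
p | T | T
p | F | T
p | ~ F | T
p | ~ p | T
p | ~ p | F
p | ~ p | ~ F
p | ~ p | ~ q

[E [E [E [T [F p]]] | [T [F ~ [F p]]]] | [T [F ~ [F q]]]]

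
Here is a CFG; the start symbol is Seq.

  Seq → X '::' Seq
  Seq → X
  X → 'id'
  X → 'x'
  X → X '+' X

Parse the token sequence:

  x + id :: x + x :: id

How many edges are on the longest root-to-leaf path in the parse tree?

[Seq [X [X x] + [X id]] :: [Seq [X [X x] + [X x]] :: [Seq [X id]]]]

4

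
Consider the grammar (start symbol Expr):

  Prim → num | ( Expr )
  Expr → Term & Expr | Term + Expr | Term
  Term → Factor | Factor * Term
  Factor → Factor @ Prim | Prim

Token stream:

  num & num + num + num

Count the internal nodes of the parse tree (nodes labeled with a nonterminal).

16

[Expr [Term [Factor [Prim num]]] & [Expr [Term [Factor [Prim num]]] + [Expr [Term [Factor [Prim num]]] + [Expr [Term [Factor [Prim num]]]]]]]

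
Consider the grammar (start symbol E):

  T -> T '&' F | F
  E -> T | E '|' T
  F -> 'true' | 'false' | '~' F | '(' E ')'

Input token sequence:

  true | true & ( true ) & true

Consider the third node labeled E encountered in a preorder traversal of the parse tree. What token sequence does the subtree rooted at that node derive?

true

[E [E [T [F true]]] | [T [T [T [F true]] & [F ( [E [T [F true]]] )]] & [F true]]]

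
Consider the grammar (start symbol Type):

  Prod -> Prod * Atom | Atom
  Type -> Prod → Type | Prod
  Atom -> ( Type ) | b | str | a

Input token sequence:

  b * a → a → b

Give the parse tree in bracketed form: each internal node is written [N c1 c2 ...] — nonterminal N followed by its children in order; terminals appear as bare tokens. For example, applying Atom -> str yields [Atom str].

Type
Prod → Type
Prod * Atom → Type
Atom * Atom → Type
b * Atom → Type
b * a → Type
b * a → Prod → Type
b * a → Atom → Type
b * a → a → Type
b * a → a → Prod
b * a → a → Atom
b * a → a → b

[Type [Prod [Prod [Atom b]] * [Atom a]] → [Type [Prod [Atom a]] → [Type [Prod [Atom b]]]]]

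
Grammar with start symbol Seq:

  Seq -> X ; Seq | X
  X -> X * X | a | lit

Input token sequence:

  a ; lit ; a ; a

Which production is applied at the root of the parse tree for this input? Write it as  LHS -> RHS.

[Seq [X a] ; [Seq [X lit] ; [Seq [X a] ; [Seq [X a]]]]]

Seq -> X ; Seq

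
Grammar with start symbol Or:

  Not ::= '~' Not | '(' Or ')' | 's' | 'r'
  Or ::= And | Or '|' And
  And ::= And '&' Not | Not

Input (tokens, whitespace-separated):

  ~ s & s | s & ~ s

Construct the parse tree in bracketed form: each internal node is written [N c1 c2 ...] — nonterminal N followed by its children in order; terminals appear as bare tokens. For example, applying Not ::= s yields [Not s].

Or
Or | And
And | And
And & Not | And
Not & Not | And
~ Not & Not | And
~ s & Not | And
~ s & s | And
~ s & s | And & Not
~ s & s | Not & Not
~ s & s | s & Not
~ s & s | s & ~ Not
~ s & s | s & ~ s

[Or [Or [And [And [Not ~ [Not s]]] & [Not s]]] | [And [And [Not s]] & [Not ~ [Not s]]]]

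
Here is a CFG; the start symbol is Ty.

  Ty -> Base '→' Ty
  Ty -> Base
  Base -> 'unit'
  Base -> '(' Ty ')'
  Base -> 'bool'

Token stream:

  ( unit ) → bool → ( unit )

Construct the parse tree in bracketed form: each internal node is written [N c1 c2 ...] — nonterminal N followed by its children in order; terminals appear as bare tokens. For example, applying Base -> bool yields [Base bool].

Ty
Base → Ty
( Ty ) → Ty
( Base ) → Ty
( unit ) → Ty
( unit ) → Base → Ty
( unit ) → bool → Ty
( unit ) → bool → Base
( unit ) → bool → ( Ty )
( unit ) → bool → ( Base )
( unit ) → bool → ( unit )

[Ty [Base ( [Ty [Base unit]] )] → [Ty [Base bool] → [Ty [Base ( [Ty [Base unit]] )]]]]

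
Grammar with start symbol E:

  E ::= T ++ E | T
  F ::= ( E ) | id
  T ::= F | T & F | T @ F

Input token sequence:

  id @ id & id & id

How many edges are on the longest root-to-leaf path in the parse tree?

[E [T [T [T [T [F id]] @ [F id]] & [F id]] & [F id]]]

6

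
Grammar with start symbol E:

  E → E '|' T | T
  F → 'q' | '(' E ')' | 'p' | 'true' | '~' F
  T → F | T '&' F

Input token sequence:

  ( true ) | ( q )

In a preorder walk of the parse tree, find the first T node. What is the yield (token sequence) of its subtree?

( true )

[E [E [T [F ( [E [T [F true]]] )]]] | [T [F ( [E [T [F q]]] )]]]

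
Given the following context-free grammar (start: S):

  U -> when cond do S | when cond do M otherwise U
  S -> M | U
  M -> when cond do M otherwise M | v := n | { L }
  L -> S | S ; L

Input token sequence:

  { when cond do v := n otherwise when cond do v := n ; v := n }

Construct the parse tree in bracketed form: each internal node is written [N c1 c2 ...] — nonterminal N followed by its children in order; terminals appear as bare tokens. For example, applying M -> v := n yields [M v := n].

[S [M { [L [S [U when cond do [M v := n] otherwise [U when cond do [S [M v := n]]]]] ; [L [S [M v := n]]]] }]]

S
M
{ L }
{ S ; L }
{ U ; L }
{ when cond do M otherwise U ; L }
{ when cond do v := n otherwise U ; L }
{ when cond do v := n otherwise when cond do S ; L }
{ when cond do v := n otherwise when cond do M ; L }
{ when cond do v := n otherwise when cond do v := n ; L }
{ when cond do v := n otherwise when cond do v := n ; S }
{ when cond do v := n otherwise when cond do v := n ; M }
{ when cond do v := n otherwise when cond do v := n ; v := n }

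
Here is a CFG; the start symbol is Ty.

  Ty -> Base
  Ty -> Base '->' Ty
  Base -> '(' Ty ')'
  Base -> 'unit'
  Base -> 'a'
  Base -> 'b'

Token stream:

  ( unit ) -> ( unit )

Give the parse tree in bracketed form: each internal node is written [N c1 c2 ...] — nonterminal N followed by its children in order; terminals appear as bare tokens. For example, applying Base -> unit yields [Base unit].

[Ty [Base ( [Ty [Base unit]] )] -> [Ty [Base ( [Ty [Base unit]] )]]]

Ty
Base -> Ty
( Ty ) -> Ty
( Base ) -> Ty
( unit ) -> Ty
( unit ) -> Base
( unit ) -> ( Ty )
( unit ) -> ( Base )
( unit ) -> ( unit )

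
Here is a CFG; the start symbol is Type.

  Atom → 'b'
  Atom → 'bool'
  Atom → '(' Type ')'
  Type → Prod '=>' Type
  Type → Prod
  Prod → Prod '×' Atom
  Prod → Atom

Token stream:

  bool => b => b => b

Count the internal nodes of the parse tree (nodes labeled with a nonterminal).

[Type [Prod [Atom bool]] => [Type [Prod [Atom b]] => [Type [Prod [Atom b]] => [Type [Prod [Atom b]]]]]]

12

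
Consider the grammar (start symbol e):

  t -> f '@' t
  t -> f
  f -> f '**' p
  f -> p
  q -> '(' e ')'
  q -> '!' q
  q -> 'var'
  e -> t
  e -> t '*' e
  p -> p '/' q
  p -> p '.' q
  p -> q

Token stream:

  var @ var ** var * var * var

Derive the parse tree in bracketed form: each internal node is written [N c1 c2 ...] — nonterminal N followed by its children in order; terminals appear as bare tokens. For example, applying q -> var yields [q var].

e
t * e
f @ t * e
p @ t * e
q @ t * e
var @ t * e
var @ f * e
var @ f ** p * e
var @ p ** p * e
var @ q ** p * e
var @ var ** p * e
var @ var ** q * e
var @ var ** var * e
var @ var ** var * t * e
var @ var ** var * f * e
var @ var ** var * p * e
var @ var ** var * q * e
var @ var ** var * var * e
var @ var ** var * var * t
var @ var ** var * var * f
var @ var ** var * var * p
var @ var ** var * var * q
var @ var ** var * var * var

[e [t [f [p [q var]]] @ [t [f [f [p [q var]]] ** [p [q var]]]]] * [e [t [f [p [q var]]]] * [e [t [f [p [q var]]]]]]]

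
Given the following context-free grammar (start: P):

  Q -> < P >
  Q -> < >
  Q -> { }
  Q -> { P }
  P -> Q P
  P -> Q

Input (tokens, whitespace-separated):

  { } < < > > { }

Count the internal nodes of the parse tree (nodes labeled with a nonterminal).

[P [Q { }] [P [Q < [P [Q < >]] >] [P [Q { }]]]]

8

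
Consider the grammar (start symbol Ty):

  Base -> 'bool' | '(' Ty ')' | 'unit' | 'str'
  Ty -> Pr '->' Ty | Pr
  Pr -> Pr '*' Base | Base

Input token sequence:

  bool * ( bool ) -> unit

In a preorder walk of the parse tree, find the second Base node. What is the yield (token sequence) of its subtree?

[Ty [Pr [Pr [Base bool]] * [Base ( [Ty [Pr [Base bool]]] )]] -> [Ty [Pr [Base unit]]]]

( bool )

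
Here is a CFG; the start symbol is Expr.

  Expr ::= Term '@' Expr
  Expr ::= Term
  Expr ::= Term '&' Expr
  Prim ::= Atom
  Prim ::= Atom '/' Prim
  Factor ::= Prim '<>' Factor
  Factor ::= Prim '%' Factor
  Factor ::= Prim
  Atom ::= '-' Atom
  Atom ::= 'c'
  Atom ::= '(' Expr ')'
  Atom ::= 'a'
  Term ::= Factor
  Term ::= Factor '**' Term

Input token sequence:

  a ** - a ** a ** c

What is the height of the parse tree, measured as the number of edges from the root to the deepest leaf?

[Expr [Term [Factor [Prim [Atom a]]] ** [Term [Factor [Prim [Atom - [Atom a]]]] ** [Term [Factor [Prim [Atom a]]] ** [Term [Factor [Prim [Atom c]]]]]]]]

8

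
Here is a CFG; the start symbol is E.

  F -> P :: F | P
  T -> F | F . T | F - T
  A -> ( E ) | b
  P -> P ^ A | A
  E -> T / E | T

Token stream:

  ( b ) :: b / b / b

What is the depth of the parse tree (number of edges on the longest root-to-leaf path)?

10

[E [T [F [P [A ( [E [T [F [P [A b]]]]] )]] :: [F [P [A b]]]]] / [E [T [F [P [A b]]]] / [E [T [F [P [A b]]]]]]]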